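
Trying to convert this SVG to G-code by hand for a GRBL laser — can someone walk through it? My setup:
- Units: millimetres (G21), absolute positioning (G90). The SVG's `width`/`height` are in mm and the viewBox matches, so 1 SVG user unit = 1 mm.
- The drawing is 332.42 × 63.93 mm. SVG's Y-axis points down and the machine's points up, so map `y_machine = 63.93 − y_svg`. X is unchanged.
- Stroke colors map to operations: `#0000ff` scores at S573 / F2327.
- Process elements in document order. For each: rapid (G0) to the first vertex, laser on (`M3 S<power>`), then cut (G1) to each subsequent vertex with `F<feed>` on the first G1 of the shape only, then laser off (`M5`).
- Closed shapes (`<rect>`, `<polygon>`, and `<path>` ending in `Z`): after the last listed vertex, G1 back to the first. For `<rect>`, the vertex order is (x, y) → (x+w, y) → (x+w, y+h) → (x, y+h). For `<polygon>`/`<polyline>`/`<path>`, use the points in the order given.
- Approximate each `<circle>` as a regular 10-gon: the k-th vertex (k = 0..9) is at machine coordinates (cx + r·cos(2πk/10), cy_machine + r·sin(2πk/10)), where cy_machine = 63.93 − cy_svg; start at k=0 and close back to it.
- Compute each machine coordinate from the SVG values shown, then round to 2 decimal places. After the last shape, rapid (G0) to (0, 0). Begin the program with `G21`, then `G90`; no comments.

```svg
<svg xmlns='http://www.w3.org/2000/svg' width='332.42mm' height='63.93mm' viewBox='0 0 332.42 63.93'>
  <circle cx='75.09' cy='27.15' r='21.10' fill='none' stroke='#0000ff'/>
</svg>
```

G21
G90
G0 X96.19 Y36.78
M3 S573
G1 X92.16 Y49.18 F2327
G1 X81.61 Y56.85
G1 X68.57 Y56.85
G1 X58.02 Y49.18
G1 X53.99 Y36.78
G1 X58.02 Y24.38
G1 X68.57 Y16.71
G1 X81.61 Y16.71
G1 X92.16 Y24.38
G1 X96.19 Y36.78
M5
G0 X0.00 Y0.00

viewBox `0 0 332.42 63.93` with mm width/height → 1 unit = 1 mm. Flip: y_m = 63.93 − y_svg.

**Shape 1** — `<circle>` circle, stroke `#0000ff` → score (S573, F2327). Machine vertices: (96.19,36.78) → (92.16,49.18) → (81.61,56.85) → (68.57,56.85) → (58.02,49.18) → (53.99,36.78) → (58.02,24.38) → (68.57,16.71) → (81.61,16.71) → (92.16,24.38) → (96.19,36.78). Closed: final G1 returns to the first vertex.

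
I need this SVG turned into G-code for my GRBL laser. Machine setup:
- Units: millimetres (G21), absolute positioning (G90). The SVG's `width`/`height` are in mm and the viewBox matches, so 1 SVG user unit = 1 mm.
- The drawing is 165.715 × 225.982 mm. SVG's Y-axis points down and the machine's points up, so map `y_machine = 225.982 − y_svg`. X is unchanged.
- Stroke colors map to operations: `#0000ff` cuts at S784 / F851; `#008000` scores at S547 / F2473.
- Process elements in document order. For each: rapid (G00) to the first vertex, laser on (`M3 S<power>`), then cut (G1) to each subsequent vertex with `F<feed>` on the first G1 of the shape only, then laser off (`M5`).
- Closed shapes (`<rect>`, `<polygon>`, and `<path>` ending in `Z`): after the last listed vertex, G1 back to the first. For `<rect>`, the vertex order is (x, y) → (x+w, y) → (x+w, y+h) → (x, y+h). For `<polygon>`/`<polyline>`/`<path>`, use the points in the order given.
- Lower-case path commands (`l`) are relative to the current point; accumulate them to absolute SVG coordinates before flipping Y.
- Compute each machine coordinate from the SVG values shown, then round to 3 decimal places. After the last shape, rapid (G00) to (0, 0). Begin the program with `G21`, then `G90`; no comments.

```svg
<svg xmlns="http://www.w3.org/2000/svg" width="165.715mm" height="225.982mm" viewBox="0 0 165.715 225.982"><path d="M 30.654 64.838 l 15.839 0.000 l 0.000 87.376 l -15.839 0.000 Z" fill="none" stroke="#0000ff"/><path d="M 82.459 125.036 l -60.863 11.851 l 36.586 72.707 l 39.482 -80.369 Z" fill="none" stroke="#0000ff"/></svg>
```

viewBox `0 0 165.715 225.982` with mm width/height → 1 unit = 1 mm. Flip: y_m = 225.982 − y_svg.

**Shape 1** — `<path>` rectangle, stroke `#0000ff` → cut (S784, F851). Machine vertices: (30.654,161.144) → (46.493,161.144) → (46.493,73.768) → (30.654,73.768) → (30.654,161.144). Closed: final G1 returns to the first vertex.

**Shape 2** — `<path>` closed polygon, stroke `#0000ff` → cut (S784, F851). Machine vertices: (82.459,100.946) → (21.596,89.095) → (58.182,16.388) → (97.664,96.757) → (82.459,100.946). Closed: final G1 returns to the first vertex.

G21
G90
G00 X30.654 Y161.144
M3 S784
G1 X46.493 Y161.144 F851
G1 X46.493 Y73.768
G1 X30.654 Y73.768
G1 X30.654 Y161.144
M5
G00 X82.459 Y100.946
M3 S784
G1 X21.596 Y89.095 F851
G1 X58.182 Y16.388
G1 X97.664 Y96.757
G1 X82.459 Y100.946
M5
G00 X0.000 Y0.000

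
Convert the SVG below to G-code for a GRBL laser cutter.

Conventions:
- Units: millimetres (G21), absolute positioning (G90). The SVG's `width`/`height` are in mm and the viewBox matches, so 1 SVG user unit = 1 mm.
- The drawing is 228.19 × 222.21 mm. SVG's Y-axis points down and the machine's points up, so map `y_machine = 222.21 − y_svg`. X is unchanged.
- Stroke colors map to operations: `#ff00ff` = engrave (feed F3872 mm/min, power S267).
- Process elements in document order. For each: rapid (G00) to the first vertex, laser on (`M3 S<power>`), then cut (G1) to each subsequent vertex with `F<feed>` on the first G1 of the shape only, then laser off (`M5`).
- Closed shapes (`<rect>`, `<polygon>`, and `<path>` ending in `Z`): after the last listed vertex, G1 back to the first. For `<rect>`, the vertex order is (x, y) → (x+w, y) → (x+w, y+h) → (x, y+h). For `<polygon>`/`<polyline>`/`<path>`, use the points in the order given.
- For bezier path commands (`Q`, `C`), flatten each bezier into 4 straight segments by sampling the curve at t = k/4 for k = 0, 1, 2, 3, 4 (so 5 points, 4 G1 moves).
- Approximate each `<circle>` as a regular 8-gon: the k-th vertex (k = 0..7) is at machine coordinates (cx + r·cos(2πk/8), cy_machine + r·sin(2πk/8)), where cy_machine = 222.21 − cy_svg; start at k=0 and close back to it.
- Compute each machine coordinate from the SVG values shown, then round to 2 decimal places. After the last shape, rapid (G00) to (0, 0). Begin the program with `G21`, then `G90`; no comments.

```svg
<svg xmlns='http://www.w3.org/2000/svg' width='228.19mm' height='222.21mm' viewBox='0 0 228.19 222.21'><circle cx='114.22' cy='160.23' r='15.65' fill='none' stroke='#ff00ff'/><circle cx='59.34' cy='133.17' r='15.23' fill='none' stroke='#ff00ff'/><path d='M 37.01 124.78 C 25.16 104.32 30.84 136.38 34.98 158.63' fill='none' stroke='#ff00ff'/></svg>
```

1 u = 1 mm; y_m = 222.21 − y.

[1] `<circle>` circle, #ff00ff→engrave S267 F3872: (129.87,61.98) → (125.29,73.05) → (114.22,77.63) → (103.15,73.05) → (98.57,61.98) → (103.15,50.91) → (114.22,46.33) → (125.29,50.91) → (129.87,61.98) (closed)

[2] `<circle>` circle, #ff00ff→engrave S267 F3872: (74.57,89.04) → (70.11,99.81) → (59.34,104.27) → (48.57,99.81) → (44.11,89.04) → (48.57,78.27) → (59.34,73.81) → (70.11,78.27) → (74.57,89.04) (closed)

[3] `<path>` cubic bezier, #ff00ff→engrave S267 F3872: (37.01,97.43) → (31.11,103.90) → (30.00,96.52) → (31.88,81.13) → (34.98,63.58)

G21
G90
G00 X129.87 Y61.98
M3 S267
G1 X125.29 Y73.05 F3872
G1 X114.22 Y77.63
G1 X103.15 Y73.05
G1 X98.57 Y61.98
G1 X103.15 Y50.91
G1 X114.22 Y46.33
G1 X125.29 Y50.91
G1 X129.87 Y61.98
M5
G00 X74.57 Y89.04
M3 S267
G1 X70.11 Y99.81 F3872
G1 X59.34 Y104.27
G1 X48.57 Y99.81
G1 X44.11 Y89.04
G1 X48.57 Y78.27
G1 X59.34 Y73.81
G1 X70.11 Y78.27
G1 X74.57 Y89.04
M5
G00 X37.01 Y97.43
M3 S267
G1 X31.11 Y103.90 F3872
G1 X30.00 Y96.52
G1 X31.88 Y81.13
G1 X34.98 Y63.58
M5
G00 X0.00 Y0.00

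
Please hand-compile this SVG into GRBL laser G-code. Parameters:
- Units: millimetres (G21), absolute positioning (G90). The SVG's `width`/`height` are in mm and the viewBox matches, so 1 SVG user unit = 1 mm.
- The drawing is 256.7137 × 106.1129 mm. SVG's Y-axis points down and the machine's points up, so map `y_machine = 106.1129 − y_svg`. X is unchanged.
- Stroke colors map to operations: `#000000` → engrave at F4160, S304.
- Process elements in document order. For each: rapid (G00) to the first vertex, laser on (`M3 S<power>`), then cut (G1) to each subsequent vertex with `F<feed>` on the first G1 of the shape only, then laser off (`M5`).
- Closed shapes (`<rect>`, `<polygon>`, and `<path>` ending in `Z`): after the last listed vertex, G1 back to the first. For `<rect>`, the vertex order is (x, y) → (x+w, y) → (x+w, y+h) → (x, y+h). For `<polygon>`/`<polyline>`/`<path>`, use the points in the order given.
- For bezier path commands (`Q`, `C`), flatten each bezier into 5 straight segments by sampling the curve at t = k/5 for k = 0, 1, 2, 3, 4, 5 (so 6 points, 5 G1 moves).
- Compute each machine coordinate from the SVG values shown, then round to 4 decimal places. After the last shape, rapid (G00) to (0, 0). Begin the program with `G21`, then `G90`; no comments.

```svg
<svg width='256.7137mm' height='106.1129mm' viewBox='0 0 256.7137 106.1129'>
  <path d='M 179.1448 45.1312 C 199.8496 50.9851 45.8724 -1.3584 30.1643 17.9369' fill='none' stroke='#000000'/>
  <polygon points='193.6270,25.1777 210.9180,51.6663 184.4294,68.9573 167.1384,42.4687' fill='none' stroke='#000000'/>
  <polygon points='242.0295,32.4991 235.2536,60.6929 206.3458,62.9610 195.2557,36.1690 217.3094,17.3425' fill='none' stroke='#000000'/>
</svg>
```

G21
G90
G00 X179.1448 Y60.9817
M3 S304
G1 X173.1094 Y63.4144 F4160
G1 X140.1721 Y73.5823
G1 X95.3543 Y85.2533
G1 X53.6778 Y92.1952
G1 X30.1643 Y88.1760
M5
G00 X193.6270 Y80.9352
M3 S304
G1 X210.9180 Y54.4466 F4160
G1 X184.4294 Y37.1556
G1 X167.1384 Y63.6442
G1 X193.6270 Y80.9352
M5
G00 X242.0295 Y73.6138
M3 S304
G1 X235.2536 Y45.4200 F4160
G1 X206.3458 Y43.1519
G1 X195.2557 Y69.9439
G1 X217.3094 Y88.7704
G1 X242.0295 Y73.6138
M5
G00 X0.0000 Y0.0000

viewBox `0 0 256.7137 106.1129` with mm width/height → 1 unit = 1 mm. Flip: y_m = 106.1129 − y_svg.

**Shape 1** — `<path>` cubic bezier, stroke `#000000` → engrave (S304, F4160). Control points (SVG): P0=(179.1448,45.1312), P1=(199.8496,50.9851), P2=(45.8724,-1.3584), P3=(30.1643,17.9369); sampled at t=k/5. Machine vertices: (179.1448,60.9817) → (173.1094,63.4144) → (140.1721,73.5823) → (95.3543,85.2533) → (53.6778,92.1952) → (30.1643,88.1760). Open path.

**Shape 2** — `<polygon>` regular polygon, stroke `#000000` → engrave (S304, F4160). Machine vertices: (193.6270,80.9352) → (210.9180,54.4466) → (184.4294,37.1556) → (167.1384,63.6442) → (193.6270,80.9352). Closed: final G1 returns to the first vertex.

**Shape 3** — `<polygon>` regular polygon, stroke `#000000` → engrave (S304, F4160). Machine vertices: (242.0295,73.6138) → (235.2536,45.4200) → (206.3458,43.1519) → (195.2557,69.9439) → (217.3094,88.7704) → (242.0295,73.6138). Closed: final G1 returns to the first vertex.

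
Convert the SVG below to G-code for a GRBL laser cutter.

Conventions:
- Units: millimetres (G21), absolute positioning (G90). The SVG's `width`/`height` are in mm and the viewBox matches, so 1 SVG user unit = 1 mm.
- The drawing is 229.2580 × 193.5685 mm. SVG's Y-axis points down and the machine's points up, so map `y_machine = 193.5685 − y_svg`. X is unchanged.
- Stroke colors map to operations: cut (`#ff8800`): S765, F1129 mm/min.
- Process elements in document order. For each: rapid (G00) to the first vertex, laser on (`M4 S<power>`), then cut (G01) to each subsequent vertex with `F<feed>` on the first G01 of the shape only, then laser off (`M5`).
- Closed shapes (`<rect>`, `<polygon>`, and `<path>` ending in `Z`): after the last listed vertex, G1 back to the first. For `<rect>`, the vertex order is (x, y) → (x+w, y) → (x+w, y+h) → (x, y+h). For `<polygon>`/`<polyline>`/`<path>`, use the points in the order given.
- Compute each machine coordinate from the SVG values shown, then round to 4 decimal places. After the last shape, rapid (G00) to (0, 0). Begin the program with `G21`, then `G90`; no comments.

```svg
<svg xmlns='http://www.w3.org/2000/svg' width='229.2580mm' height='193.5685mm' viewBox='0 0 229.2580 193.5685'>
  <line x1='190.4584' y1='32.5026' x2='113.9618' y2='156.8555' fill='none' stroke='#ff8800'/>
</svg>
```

G21
G90
G00 X190.4584 Y161.0659
M4 S765
G01 X113.9618 Y36.7130 F1129
M5
G00 X0.0000 Y0.0000

1 u = 1 mm; y_m = 193.5685 − y.

[1] `<line>` line segment, #ff8800→cut S765 F1129: (190.4584,161.0659) → (113.9618,36.7130)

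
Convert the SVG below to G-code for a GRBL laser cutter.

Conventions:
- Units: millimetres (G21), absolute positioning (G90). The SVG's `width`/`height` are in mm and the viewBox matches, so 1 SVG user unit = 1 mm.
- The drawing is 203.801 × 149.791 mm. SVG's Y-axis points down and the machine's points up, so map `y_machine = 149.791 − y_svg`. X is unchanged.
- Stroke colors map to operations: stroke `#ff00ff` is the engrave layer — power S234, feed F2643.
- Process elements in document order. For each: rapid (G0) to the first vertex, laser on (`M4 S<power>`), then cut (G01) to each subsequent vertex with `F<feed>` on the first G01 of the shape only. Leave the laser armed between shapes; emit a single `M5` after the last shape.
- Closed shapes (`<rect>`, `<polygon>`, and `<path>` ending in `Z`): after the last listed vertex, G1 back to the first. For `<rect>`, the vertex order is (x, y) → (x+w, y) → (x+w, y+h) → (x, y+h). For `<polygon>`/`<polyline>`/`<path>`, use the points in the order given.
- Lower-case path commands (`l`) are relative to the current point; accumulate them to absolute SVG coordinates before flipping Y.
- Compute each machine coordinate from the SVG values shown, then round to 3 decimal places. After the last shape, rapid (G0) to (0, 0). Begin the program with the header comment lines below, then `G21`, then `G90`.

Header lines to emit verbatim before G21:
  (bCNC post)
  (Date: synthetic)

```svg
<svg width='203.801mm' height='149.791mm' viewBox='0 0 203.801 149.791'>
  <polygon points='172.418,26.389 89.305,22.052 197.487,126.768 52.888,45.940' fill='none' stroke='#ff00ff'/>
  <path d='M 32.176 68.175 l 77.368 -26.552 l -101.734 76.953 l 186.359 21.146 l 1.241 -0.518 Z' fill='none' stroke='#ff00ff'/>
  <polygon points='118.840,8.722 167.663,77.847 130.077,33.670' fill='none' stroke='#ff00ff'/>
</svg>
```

(bCNC post)
(Date: synthetic)
G21
G90
G0 X172.418 Y123.402
M4 S234
G01 X89.305 Y127.739 F2643
G01 X197.487 Y23.023
G01 X52.888 Y103.851
G01 X172.418 Y123.402
G0 X32.176 Y81.616
M4 S234
G01 X109.544 Y108.168 F2643
G01 X7.810 Y31.215
G01 X194.169 Y10.069
G01 X195.410 Y10.587
G01 X32.176 Y81.616
G0 X118.840 Y141.069
M4 S234
G01 X167.663 Y71.944 F2643
G01 X130.077 Y116.121
G01 X118.840 Y141.069
M5
G0 X0.000 Y0.000

viewBox `0 0 203.801 149.791` with mm width/height → 1 unit = 1 mm. Flip: y_m = 149.791 − y_svg.

**Shape 1** — `<polygon>` closed polygon, stroke `#ff00ff` → engrave (S234, F2643). Machine vertices: (172.418,123.402) → (89.305,127.739) → (197.487,23.023) → (52.888,103.851) → (172.418,123.402). Closed: final G1 returns to the first vertex.

**Shape 2** — `<path>` closed polygon, stroke `#ff00ff` → engrave (S234, F2643). Machine vertices: (32.176,81.616) → (109.544,108.168) → (7.810,31.215) → (194.169,10.069) → (195.410,10.587) → (32.176,81.616). Closed: final G1 returns to the first vertex.

**Shape 3** — `<polygon>` closed polygon, stroke `#ff00ff` → engrave (S234, F2643). Machine vertices: (118.840,141.069) → (167.663,71.944) → (130.077,116.121) → (118.840,141.069). Closed: final G1 returns to the first vertex.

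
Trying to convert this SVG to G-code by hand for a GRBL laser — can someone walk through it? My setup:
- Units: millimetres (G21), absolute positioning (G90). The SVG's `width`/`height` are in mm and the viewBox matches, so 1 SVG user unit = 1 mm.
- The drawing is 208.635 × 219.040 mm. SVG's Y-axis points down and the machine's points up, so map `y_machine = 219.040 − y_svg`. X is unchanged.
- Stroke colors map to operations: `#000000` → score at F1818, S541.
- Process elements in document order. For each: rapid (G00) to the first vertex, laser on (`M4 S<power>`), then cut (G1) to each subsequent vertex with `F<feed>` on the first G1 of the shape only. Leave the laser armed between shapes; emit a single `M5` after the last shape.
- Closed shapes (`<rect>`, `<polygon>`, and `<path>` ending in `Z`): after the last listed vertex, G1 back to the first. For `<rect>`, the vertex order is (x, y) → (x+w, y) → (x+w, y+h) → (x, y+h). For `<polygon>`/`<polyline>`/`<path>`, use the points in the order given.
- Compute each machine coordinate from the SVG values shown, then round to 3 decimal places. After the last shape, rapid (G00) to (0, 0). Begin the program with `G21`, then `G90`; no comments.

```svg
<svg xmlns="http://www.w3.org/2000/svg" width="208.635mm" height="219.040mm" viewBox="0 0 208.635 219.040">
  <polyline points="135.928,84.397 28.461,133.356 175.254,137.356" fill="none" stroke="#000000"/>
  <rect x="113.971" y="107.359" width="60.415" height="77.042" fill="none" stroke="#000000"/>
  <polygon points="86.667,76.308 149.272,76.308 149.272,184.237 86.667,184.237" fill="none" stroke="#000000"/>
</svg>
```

G21
G90
G00 X135.928 Y134.643
M4 S541
G1 X28.461 Y85.684 F1818
G1 X175.254 Y81.684
G00 X113.971 Y111.681
M4 S541
G1 X174.386 Y111.681 F1818
G1 X174.386 Y34.639
G1 X113.971 Y34.639
G1 X113.971 Y111.681
G00 X86.667 Y142.732
M4 S541
G1 X149.272 Y142.732 F1818
G1 X149.272 Y34.803
G1 X86.667 Y34.803
G1 X86.667 Y142.732
M5
G00 X0.000 Y0.000

viewBox `0 0 208.635 219.040` with mm width/height → 1 unit = 1 mm. Flip: y_m = 219.040 − y_svg.

**Shape 1** — `<polyline>` open polyline, stroke `#000000` → score (S541, F1818). Machine vertices: (135.928,134.643) → (28.461,85.684) → (175.254,81.684). Open path.

**Shape 2** — `<rect>` rectangle, stroke `#000000` → score (S541, F1818). Machine vertices: (113.971,111.681) → (174.386,111.681) → (174.386,34.639) → (113.971,34.639) → (113.971,111.681). Closed: final G1 returns to the first vertex.

**Shape 3** — `<polygon>` rectangle, stroke `#000000` → score (S541, F1818). Machine vertices: (86.667,142.732) → (149.272,142.732) → (149.272,34.803) → (86.667,34.803) → (86.667,142.732). Closed: final G1 returns to the first vertex.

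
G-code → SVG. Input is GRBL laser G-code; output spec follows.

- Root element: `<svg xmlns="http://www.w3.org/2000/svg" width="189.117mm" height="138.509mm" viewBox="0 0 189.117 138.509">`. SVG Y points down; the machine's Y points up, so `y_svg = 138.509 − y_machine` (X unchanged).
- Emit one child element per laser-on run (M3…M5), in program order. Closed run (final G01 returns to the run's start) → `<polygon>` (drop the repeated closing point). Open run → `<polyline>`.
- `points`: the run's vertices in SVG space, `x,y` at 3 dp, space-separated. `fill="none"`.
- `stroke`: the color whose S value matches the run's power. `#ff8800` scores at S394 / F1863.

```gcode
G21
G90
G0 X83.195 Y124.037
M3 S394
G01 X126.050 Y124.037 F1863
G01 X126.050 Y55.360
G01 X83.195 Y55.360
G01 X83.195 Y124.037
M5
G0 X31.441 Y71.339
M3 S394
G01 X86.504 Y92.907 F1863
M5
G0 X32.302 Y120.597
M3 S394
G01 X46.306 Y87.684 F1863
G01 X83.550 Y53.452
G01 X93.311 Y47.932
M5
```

y_svg = 138.509 − y_m. Every run uses S394, so all elements get stroke `#ff8800` (score).

[1] closed run; points: 83.195,14.472 126.050,14.472 126.050,83.149 83.195,83.149

[2] open run; points: 31.441,67.170 86.504,45.602

[3] open run; points: 32.302,17.912 46.306,50.825 83.550,85.057 93.311,90.577

<svg xmlns="http://www.w3.org/2000/svg" width="189.117mm" height="138.509mm" viewBox="0 0 189.117 138.509">
  <polygon points="83.195,14.472 126.050,14.472 126.050,83.149 83.195,83.149" fill="none" stroke="#ff8800"/>
  <polyline points="31.441,67.170 86.504,45.602" fill="none" stroke="#ff8800"/>
  <polyline points="32.302,17.912 46.306,50.825 83.550,85.057 93.311,90.577" fill="none" stroke="#ff8800"/>
</svg>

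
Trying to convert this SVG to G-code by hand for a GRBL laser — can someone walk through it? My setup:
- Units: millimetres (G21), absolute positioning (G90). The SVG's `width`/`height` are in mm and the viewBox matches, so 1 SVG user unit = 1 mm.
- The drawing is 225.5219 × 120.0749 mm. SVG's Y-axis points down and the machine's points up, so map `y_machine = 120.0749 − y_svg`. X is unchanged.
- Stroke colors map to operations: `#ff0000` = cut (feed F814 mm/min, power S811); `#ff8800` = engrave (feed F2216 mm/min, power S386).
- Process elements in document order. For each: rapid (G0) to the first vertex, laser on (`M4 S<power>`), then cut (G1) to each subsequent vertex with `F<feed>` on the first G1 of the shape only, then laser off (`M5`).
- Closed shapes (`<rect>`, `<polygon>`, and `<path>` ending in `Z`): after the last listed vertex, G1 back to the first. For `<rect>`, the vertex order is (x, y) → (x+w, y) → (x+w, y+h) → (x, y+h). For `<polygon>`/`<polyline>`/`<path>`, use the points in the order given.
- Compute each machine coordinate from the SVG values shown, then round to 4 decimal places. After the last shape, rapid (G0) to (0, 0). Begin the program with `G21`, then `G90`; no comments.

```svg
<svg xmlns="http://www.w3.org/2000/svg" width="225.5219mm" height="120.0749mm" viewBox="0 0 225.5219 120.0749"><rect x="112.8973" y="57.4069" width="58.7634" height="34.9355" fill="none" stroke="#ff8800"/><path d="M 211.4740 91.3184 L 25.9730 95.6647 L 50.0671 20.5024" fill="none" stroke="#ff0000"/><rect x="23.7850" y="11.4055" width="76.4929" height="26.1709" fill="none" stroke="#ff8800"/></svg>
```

Since the viewBox matches the mm dimensions, user units are millimetres directly. The only transform is the Y-flip y_m = 120.0749 − y_svg.

Shape 1 is a rectangle drawn with `<rect>`. Its stroke #ff8800 means engrave at S386, F2216. After flipping Y the toolpath is (112.8973,62.6680) → (171.6607,62.6680) → (171.6607,27.7325) → (112.8973,27.7325) → (112.8973,62.6680), returning to the start.

Shape 2 is a open polyline drawn with `<path>`. Its stroke #ff0000 means cut at S811, F814. After flipping Y the toolpath is (211.4740,28.7565) → (25.9730,24.4102) → (50.0671,99.5725).

Shape 3 is a rectangle drawn with `<rect>`. Its stroke #ff8800 means engrave at S386, F2216. After flipping Y the toolpath is (23.7850,108.6694) → (100.2779,108.6694) → (100.2779,82.4985) → (23.7850,82.4985) → (23.7850,108.6694), returning to the start.

G21
G90
G0 X112.8973 Y62.6680
M4 S386
G1 X171.6607 Y62.6680 F2216
G1 X171.6607 Y27.7325
G1 X112.8973 Y27.7325
G1 X112.8973 Y62.6680
M5
G0 X211.4740 Y28.7565
M4 S811
G1 X25.9730 Y24.4102 F814
G1 X50.0671 Y99.5725
M5
G0 X23.7850 Y108.6694
M4 S386
G1 X100.2779 Y108.6694 F2216
G1 X100.2779 Y82.4985
G1 X23.7850 Y82.4985
G1 X23.7850 Y108.6694
M5
G0 X0.0000 Y0.0000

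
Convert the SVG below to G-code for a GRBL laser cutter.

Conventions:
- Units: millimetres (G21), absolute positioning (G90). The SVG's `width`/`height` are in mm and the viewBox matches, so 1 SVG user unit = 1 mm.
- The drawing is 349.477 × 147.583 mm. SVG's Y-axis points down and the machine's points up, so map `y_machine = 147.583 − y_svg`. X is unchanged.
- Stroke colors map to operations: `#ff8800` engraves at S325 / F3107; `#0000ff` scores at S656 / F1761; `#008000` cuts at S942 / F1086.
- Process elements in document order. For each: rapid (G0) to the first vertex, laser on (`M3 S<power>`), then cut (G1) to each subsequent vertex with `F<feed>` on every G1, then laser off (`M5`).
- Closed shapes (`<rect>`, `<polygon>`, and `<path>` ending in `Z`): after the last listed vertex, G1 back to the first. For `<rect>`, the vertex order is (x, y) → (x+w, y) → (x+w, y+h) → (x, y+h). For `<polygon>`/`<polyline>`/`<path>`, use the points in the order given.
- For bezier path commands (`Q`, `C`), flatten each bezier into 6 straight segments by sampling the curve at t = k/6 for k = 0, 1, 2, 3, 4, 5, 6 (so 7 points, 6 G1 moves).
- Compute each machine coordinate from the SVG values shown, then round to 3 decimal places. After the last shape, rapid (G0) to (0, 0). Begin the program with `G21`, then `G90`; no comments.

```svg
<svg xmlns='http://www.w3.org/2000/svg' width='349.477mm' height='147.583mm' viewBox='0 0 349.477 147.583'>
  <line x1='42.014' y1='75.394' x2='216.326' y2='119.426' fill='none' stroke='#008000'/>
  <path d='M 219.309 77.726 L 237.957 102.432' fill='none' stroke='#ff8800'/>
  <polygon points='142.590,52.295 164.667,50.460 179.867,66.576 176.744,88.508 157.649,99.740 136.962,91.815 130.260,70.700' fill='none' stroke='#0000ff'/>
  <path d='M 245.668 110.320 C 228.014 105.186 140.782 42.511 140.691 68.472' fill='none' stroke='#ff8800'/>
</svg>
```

G21
G90
G0 X42.014 Y72.189
M3 S942
G1 X216.326 Y28.157 F1086
M5
G0 X219.309 Y69.857
M3 S325
G1 X237.957 Y45.151 F3107
M5
G0 X142.590 Y95.288
M3 S656
G1 X164.667 Y97.123 F1761
G1 X179.867 Y81.007 F1761
G1 X176.744 Y59.075 F1761
G1 X157.649 Y47.843 F1761
G1 X136.962 Y55.768 F1761
G1 X130.260 Y76.883 F1761
G1 X142.590 Y95.288 F1761
M5
G0 X245.668 Y37.263
M3 S325
G1 X231.768 Y43.948 F3107
G1 X210.626 Y56.163 F3107
G1 X186.593 Y69.848 F3107
G1 X164.025 Y80.941 F3107
G1 X147.273 Y85.382 F3107
G1 X140.691 Y79.111 F3107
M5
G0 X0.000 Y0.000

viewBox `0 0 349.477 147.583` with mm width/height → 1 unit = 1 mm. Flip: y_m = 147.583 − y_svg.

**Shape 1** — `<line>` line segment, stroke `#008000` → cut (S942, F1086). Machine vertices: (42.014,72.189) → (216.326,28.157). Open path.

**Shape 2** — `<path>` line segment, stroke `#ff8800` → engrave (S325, F3107). Machine vertices: (219.309,69.857) → (237.957,45.151). Open path.

**Shape 3** — `<polygon>` regular polygon, stroke `#0000ff` → score (S656, F1761). Machine vertices: (142.590,95.288) → (164.667,97.123) → (179.867,81.007) → (176.744,59.075) → (157.649,47.843) → (136.962,55.768) → (130.260,76.883) → (142.590,95.288). Closed: final G1 returns to the first vertex.

**Shape 4** — `<path>` cubic bezier, stroke `#ff8800` → engrave (S325, F3107). Control points (SVG): P0=(245.668,110.320), P1=(228.014,105.186), P2=(140.782,42.511), P3=(140.691,68.472); sampled at t=k/6. Machine vertices: (245.668,37.263) → (231.768,43.948) → (210.626,56.163) → (186.593,69.848) → (164.025,80.941) → (147.273,85.382) → (140.691,79.111). Open path.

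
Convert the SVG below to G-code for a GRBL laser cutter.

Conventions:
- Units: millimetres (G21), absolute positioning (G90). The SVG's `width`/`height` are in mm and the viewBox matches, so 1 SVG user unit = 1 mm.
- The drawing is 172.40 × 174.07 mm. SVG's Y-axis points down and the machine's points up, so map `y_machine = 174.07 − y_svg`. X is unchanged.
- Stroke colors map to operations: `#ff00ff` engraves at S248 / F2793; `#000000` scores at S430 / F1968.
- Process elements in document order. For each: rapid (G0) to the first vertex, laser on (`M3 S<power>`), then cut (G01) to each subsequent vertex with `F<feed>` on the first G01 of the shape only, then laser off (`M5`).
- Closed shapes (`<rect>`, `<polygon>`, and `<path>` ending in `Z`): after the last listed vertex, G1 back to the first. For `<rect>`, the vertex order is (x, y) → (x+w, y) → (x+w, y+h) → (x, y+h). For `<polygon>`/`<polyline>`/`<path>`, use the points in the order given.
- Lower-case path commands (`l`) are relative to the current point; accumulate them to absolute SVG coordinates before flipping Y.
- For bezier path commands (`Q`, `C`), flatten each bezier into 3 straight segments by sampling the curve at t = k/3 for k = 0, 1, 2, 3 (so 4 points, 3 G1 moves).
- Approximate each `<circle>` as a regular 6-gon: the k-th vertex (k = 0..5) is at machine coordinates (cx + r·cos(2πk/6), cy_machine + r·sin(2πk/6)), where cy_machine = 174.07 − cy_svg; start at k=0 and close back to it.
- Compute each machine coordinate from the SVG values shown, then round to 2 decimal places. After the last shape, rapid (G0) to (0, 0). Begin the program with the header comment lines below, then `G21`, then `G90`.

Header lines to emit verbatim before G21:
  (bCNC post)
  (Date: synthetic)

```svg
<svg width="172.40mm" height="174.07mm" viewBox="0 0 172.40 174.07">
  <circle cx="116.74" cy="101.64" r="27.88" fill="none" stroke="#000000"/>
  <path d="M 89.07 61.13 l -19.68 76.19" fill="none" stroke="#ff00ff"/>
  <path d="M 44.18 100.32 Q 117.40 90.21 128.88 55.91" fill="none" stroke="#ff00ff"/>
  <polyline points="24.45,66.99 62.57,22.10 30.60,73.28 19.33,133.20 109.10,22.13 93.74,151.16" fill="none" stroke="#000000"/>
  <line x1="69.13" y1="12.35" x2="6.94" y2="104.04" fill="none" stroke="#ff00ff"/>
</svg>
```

Since the viewBox matches the mm dimensions, user units are millimetres directly. The only transform is the Y-flip y_m = 174.07 − y_svg.

Shape 1 is a circle drawn with `<circle>`. Its stroke #000000 means score at S430, F1968. After flipping Y the toolpath is (144.62,72.43) → (130.68,96.57) → (102.80,96.57) → (88.86,72.43) → (102.80,48.29) → (130.68,48.29) → (144.62,72.43), returning to the start.

Shape 2 is a line segment drawn with `<path>`. Its stroke #ff00ff means engrave at S248, F2793. After flipping Y the toolpath is (89.07,112.94) → (69.39,36.75).

Shape 3 is a quadratic bezier drawn with `<path>`. Its stroke #ff00ff means engrave at S248, F2793. After flipping Y the toolpath is (44.18,73.75) → (86.13,83.18) → (114.37,97.98) → (128.88,118.16).

Shape 4 is a open polyline drawn with `<polyline>`. Its stroke #000000 means score at S430, F1968. After flipping Y the toolpath is (24.45,107.08) → (62.57,151.97) → (30.60,100.79) → (19.33,40.87) → (109.10,151.94) → (93.74,22.91).

Shape 5 is a line segment drawn with `<line>`. Its stroke #ff00ff means engrave at S248, F2793. After flipping Y the toolpath is (69.13,161.72) → (6.94,70.03).

(bCNC post)
(Date: synthetic)
G21
G90
G0 X144.62 Y72.43
M3 S430
G01 X130.68 Y96.57 F1968
G01 X102.80 Y96.57
G01 X88.86 Y72.43
G01 X102.80 Y48.29
G01 X130.68 Y48.29
G01 X144.62 Y72.43
M5
G0 X89.07 Y112.94
M3 S248
G01 X69.39 Y36.75 F2793
M5
G0 X44.18 Y73.75
M3 S248
G01 X86.13 Y83.18 F2793
G01 X114.37 Y97.98
G01 X128.88 Y118.16
M5
G0 X24.45 Y107.08
M3 S430
G01 X62.57 Y151.97 F1968
G01 X30.60 Y100.79
G01 X19.33 Y40.87
G01 X109.10 Y151.94
G01 X93.74 Y22.91
M5
G0 X69.13 Y161.72
M3 S248
G01 X6.94 Y70.03 F2793
M5
G0 X0.00 Y0.00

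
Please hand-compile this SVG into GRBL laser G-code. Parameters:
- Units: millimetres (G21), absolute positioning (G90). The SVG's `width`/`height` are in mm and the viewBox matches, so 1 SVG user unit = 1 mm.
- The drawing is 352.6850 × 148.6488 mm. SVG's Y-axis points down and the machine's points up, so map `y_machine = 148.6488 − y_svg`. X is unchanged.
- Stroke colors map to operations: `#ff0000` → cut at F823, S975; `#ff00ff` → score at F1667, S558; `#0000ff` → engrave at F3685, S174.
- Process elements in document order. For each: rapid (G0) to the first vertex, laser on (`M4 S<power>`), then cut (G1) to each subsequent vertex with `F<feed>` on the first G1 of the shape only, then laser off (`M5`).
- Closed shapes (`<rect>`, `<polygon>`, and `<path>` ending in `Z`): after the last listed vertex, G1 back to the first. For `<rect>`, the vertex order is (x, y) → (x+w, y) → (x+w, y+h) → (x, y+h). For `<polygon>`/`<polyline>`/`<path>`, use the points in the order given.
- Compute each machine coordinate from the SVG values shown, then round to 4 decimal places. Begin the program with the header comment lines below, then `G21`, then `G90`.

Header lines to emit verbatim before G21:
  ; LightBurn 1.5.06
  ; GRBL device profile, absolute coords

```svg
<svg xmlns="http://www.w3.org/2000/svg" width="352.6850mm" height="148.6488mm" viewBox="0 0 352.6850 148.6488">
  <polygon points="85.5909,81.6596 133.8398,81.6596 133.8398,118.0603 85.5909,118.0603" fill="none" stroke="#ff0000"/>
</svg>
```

; LightBurn 1.5.06
; GRBL device profile, absolute coords
G21
G90
G0 X85.5909 Y66.9892
M4 S975
G1 X133.8398 Y66.9892 F823
G1 X133.8398 Y30.5885
G1 X85.5909 Y30.5885
G1 X85.5909 Y66.9892
M5

Since the viewBox matches the mm dimensions, user units are millimetres directly. The only transform is the Y-flip y_m = 148.6488 − y_svg.

Shape 1 is a rectangle drawn with `<polygon>`. Its stroke #ff0000 means cut at S975, F823. After flipping Y the toolpath is (85.5909,66.9892) → (133.8398,66.9892) → (133.8398,30.5885) → (85.5909,30.5885) → (85.5909,66.9892), returning to the start.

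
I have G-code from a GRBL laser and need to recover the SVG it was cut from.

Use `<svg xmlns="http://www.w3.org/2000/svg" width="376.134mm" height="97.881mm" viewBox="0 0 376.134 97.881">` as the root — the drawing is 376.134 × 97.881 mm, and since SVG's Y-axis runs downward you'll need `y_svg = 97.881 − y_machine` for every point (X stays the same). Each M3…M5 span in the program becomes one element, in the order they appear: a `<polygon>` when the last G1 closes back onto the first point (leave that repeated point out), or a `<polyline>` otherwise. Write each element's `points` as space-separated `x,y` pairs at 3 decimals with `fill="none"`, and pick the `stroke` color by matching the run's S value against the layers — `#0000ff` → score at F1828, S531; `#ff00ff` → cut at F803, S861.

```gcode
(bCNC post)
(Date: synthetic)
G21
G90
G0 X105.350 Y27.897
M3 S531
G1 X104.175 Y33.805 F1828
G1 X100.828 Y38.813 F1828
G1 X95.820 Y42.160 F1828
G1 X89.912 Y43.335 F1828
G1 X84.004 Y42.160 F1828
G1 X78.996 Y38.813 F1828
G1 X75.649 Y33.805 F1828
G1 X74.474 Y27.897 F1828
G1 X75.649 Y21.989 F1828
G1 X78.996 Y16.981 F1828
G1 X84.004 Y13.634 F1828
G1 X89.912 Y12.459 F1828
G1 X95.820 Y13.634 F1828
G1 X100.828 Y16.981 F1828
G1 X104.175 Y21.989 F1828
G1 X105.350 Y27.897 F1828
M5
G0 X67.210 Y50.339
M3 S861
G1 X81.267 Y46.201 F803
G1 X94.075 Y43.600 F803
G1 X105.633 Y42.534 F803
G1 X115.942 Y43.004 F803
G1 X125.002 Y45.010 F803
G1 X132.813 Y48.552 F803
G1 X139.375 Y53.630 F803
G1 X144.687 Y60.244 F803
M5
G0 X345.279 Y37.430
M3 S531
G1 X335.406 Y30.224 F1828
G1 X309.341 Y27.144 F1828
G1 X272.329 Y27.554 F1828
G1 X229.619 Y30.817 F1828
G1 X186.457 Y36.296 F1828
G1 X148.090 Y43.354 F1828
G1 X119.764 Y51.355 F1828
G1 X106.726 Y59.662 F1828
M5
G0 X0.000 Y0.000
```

<svg xmlns="http://www.w3.org/2000/svg" width="376.134mm" height="97.881mm" viewBox="0 0 376.134 97.881">
  <polygon points="105.350,69.984 104.175,64.076 100.828,59.068 95.820,55.721 89.912,54.546 84.004,55.721 78.996,59.068 75.649,64.076 74.474,69.984 75.649,75.892 78.996,80.900 84.004,84.247 89.912,85.422 95.820,84.247 100.828,80.900 104.175,75.892" fill="none" stroke="#0000ff"/>
  <polyline points="67.210,47.542 81.267,51.680 94.075,54.281 105.633,55.347 115.942,54.877 125.002,52.871 132.813,49.329 139.375,44.251 144.687,37.637" fill="none" stroke="#ff00ff"/>
  <polyline points="345.279,60.451 335.406,67.657 309.341,70.737 272.329,70.327 229.619,67.064 186.457,61.585 148.090,54.527 119.764,46.526 106.726,38.219" fill="none" stroke="#0000ff"/>
</svg>

y_svg = 97.881 − y_m.

[1] S531→`#0000ff` (score); closed run; points: 105.350,69.984 104.175,64.076 100.828,59.068 95.820,55.721 89.912,54.546 84.004,55.721 78.996,59.068 75.649,64.076 74.474,69.984 75.649,75.892 78.996,80.900 84.004,84.247 89.912,85.422 95.820,84.247 100.828,80.900 104.175,75.892

[2] S861→`#ff00ff` (cut); open run; points: 67.210,47.542 81.267,51.680 94.075,54.281 105.633,55.347 115.942,54.877 125.002,52.871 132.813,49.329 139.375,44.251 144.687,37.637

[3] S531→`#0000ff` (score); open run; points: 345.279,60.451 335.406,67.657 309.341,70.737 272.329,70.327 229.619,67.064 186.457,61.585 148.090,54.527 119.764,46.526 106.726,38.219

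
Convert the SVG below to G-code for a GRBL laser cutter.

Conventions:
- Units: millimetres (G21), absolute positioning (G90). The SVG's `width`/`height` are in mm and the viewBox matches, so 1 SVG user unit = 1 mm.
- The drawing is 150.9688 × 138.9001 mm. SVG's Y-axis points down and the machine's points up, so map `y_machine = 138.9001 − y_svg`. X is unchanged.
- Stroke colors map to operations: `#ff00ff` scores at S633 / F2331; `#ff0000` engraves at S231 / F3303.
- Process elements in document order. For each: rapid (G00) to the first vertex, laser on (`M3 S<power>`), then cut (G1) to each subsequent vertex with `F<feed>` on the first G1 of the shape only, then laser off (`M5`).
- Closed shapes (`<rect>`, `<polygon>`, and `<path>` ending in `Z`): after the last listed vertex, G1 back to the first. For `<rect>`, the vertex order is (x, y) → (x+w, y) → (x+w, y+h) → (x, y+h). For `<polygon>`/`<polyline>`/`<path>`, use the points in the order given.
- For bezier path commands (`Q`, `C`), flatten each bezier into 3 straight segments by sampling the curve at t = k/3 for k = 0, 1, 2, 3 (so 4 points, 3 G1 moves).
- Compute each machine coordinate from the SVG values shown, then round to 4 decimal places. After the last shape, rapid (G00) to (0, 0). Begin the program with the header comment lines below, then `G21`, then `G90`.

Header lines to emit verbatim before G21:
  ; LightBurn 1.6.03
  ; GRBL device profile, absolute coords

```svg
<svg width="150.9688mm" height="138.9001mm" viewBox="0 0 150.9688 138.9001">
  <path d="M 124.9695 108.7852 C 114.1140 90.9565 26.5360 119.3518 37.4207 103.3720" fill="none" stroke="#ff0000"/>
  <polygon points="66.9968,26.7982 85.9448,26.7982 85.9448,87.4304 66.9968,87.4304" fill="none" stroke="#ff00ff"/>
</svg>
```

; LightBurn 1.6.03
; GRBL device profile, absolute coords
G21
G90
G00 X124.9695 Y30.1149
M3 S231
G1 X95.0282 Y35.8911 F3303
G1 X52.8686 Y30.9845
G1 X37.4207 Y35.5281
M5
G00 X66.9968 Y112.1019
M3 S633
G1 X85.9448 Y112.1019 F2331
G1 X85.9448 Y51.4697
G1 X66.9968 Y51.4697
G1 X66.9968 Y112.1019
M5
G00 X0.0000 Y0.0000

Since the viewBox matches the mm dimensions, user units are millimetres directly. The only transform is the Y-flip y_m = 138.9001 − y_svg.

Shape 1 is a cubic bezier drawn with `<path>`. Its stroke #ff0000 means engrave at S231, F3303. After flipping Y the toolpath is (124.9695,30.1149) → (95.0282,35.8911) → (52.8686,30.9845) → (37.4207,35.5281).

Shape 2 is a rectangle drawn with `<polygon>`. Its stroke #ff00ff means score at S633, F2331. After flipping Y the toolpath is (66.9968,112.1019) → (85.9448,112.1019) → (85.9448,51.4697) → (66.9968,51.4697) → (66.9968,112.1019), returning to the start.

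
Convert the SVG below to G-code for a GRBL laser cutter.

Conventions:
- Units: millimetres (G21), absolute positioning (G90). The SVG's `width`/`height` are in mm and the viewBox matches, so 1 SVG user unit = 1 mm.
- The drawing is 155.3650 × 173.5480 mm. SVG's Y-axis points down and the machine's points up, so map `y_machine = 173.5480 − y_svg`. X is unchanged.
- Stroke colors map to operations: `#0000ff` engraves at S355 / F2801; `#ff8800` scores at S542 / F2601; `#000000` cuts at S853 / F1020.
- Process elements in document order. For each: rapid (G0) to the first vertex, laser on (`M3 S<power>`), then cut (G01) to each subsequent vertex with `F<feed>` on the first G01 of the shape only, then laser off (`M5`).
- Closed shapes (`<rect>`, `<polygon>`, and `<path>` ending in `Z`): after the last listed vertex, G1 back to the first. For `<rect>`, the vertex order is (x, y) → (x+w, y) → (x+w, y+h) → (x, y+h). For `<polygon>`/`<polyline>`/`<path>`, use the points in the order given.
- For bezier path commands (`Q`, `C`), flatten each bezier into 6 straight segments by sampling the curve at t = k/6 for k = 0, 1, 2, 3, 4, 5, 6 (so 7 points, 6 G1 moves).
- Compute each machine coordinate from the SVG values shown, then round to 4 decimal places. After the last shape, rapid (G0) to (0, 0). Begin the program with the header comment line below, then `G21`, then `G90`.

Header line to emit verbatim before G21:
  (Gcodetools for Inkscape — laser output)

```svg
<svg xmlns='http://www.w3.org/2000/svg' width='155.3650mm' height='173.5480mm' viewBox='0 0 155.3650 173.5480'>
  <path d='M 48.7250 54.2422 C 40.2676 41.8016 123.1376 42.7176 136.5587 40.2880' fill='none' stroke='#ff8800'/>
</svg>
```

(Gcodetools for Inkscape — laser output)
G21
G90
G0 X48.7250 Y119.3058
M3 S542
G01 X51.3626 Y124.4904 F2601
G01 X64.7554 Y127.9128
G01 X84.4374 Y130.0370
G01 X105.9426 Y131.3270
G01 X124.8051 Y132.2467
G01 X136.5587 Y133.2600
M5
G0 X0.0000 Y0.0000

viewBox `0 0 155.3650 173.5480` with mm width/height → 1 unit = 1 mm. Flip: y_m = 173.5480 − y_svg.

**Shape 1** — `<path>` cubic bezier, stroke `#ff8800` → score (S542, F2601). Control points (SVG): P0=(48.7250,54.2422), P1=(40.2676,41.8016), P2=(123.1376,42.7176), P3=(136.5587,40.2880); sampled at t=k/6. Machine vertices: (48.7250,119.3058) → (51.3626,124.4904) → (64.7554,127.9128) → (84.4374,130.0370) → (105.9426,131.3270) → (124.8051,132.2467) → (136.5587,133.2600). Open path.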